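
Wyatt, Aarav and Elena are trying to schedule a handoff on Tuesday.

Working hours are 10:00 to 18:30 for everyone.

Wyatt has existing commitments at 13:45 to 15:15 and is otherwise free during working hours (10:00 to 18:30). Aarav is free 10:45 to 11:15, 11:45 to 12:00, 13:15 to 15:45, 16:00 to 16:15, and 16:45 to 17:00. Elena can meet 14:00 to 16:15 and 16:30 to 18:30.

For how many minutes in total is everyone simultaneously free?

Wyatt free within 10:00–18:30: 10:00–13:45, 15:15–18:30.
Wyatt ∩ Aarav: 10:45–11:15, 11:45–12:00, 13:15–13:45, 15:15–15:45, 16:00–16:15, 16:45–17:00.
Wyatt ∩ Aarav ∩ Elena: 15:15–15:45, 16:00–16:15, 16:45–17:00.
Total common minutes: 30 + 15 + 15 = 60.

60 minutes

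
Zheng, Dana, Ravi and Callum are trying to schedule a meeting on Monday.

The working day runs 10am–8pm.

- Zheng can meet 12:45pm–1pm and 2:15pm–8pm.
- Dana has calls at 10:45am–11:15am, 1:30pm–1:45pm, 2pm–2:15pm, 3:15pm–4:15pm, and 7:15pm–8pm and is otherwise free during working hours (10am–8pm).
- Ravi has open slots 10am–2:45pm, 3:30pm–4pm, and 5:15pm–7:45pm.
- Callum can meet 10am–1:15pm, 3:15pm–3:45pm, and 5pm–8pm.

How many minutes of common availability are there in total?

135 minutes

Dana free within 10:00–20:00: 10:00–10:45, 11:15–13:30, 13:45–14:00, 14:15–15:15, 16:15–19:15.
Zheng ∩ Dana: 12:45–13:00, 14:15–15:15, 16:15–19:15.
Zheng ∩ Dana ∩ Ravi: 12:45–13:00, 14:15–14:45, 17:15–19:15.
Zheng ∩ Dana ∩ Ravi ∩ Callum: 12:45–13:00, 17:15–19:15.
Total common minutes: 15 + 120 = 135.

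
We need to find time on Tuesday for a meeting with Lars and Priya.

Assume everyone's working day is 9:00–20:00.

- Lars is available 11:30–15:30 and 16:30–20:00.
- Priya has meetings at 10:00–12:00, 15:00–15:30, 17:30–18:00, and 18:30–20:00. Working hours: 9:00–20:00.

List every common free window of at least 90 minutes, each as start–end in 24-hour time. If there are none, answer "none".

Priya free within 09:00–20:00: 09:00–10:00, 12:00–15:00, 15:30–17:30, 18:00–18:30.
Lars ∩ Priya: 12:00–15:00, 16:30–17:30, 18:00–18:30.
Windows ≥ 90 min: 12:00–15:00.

12:00–15:00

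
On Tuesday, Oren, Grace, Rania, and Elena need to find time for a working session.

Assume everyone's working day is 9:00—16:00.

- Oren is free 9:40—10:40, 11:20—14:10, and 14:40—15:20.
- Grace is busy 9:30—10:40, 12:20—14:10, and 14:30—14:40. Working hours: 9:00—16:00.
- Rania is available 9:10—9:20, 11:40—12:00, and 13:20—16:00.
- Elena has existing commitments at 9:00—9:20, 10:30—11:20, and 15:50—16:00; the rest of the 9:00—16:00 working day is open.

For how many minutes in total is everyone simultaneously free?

60 minutes

Grace free within 09:00–16:00: 09:00–09:30, 10:40–12:20, 14:10–14:30, 14:40–16:00.
Elena free within 09:00–16:00: 09:20–10:30, 11:20–15:50.
Oren ∩ Grace: 11:20–12:20, 14:40–15:20.
Oren ∩ Grace ∩ Rania: 11:40–12:00, 14:40–15:20.
Oren ∩ Grace ∩ Rania ∩ Elena: 11:40–12:00, 14:40–15:20.
Total common minutes: 20 + 40 = 60.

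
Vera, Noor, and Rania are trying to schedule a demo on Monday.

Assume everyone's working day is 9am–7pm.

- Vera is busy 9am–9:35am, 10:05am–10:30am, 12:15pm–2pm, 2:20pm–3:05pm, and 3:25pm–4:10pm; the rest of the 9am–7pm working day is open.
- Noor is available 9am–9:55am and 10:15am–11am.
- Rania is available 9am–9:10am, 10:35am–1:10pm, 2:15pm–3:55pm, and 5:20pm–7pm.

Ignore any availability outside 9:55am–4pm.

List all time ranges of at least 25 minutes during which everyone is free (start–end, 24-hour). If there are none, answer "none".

10:35–11:00

Vera free within 09:00–19:00: 09:35–10:05, 10:30–12:15, 14:00–14:20, 15:05–15:25, 16:10–19:00.
Vera ∩ Noor: 09:35–09:55, 10:30–11:00.
Vera ∩ Noor ∩ Rania: 10:35–11:00.
Restricted to 09:55–16:00: 10:35–11:00.
Windows ≥ 25 min: 10:35–11:00.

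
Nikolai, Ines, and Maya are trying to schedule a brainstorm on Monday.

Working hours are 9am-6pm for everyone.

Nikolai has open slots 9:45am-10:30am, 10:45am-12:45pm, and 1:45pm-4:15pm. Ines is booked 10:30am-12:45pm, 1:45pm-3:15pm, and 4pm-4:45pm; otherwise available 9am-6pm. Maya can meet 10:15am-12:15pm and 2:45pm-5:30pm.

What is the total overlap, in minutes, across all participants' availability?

Ines free within 09:00–18:00: 09:00–10:30, 12:45–13:45, 15:15–16:00, 16:45–18:00.
Nikolai ∩ Ines: 09:45–10:30, 15:15–16:00.
Nikolai ∩ Ines ∩ Maya: 10:15–10:30, 15:15–16:00.
Total common minutes: 15 + 45 = 60.

60 minutes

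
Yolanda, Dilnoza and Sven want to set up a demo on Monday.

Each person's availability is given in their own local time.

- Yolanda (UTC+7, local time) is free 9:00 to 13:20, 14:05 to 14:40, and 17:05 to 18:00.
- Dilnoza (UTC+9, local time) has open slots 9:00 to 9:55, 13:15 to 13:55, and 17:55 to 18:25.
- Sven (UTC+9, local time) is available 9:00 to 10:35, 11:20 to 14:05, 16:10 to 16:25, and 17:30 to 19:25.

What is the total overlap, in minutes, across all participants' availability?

40 minutes

Yolanda → UTC: 02:00–06:20, 07:05–07:40, 10:05–11:00.
Dilnoza → UTC: 00:00–00:55, 04:15–04:55, 08:55–09:25.
Sven → UTC: 00:00–01:35, 02:20–05:05, 07:10–07:25, 08:30–10:25.
Yolanda ∩ Dilnoza: 04:15–04:55.
Yolanda ∩ Dilnoza ∩ Sven: 04:15–04:55.
Total common minutes: 40.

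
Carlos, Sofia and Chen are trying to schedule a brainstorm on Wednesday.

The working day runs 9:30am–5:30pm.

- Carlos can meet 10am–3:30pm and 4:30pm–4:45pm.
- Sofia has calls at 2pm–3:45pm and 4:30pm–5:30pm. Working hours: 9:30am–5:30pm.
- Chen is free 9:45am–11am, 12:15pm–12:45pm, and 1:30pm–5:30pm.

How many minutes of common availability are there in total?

Sofia free within 09:30–17:30: 09:30–14:00, 15:45–16:30.
Carlos ∩ Sofia: 10:00–14:00.
Carlos ∩ Sofia ∩ Chen: 10:00–11:00, 12:15–12:45, 13:30–14:00.
Total common minutes: 60 + 30 + 30 = 120.

120 minutes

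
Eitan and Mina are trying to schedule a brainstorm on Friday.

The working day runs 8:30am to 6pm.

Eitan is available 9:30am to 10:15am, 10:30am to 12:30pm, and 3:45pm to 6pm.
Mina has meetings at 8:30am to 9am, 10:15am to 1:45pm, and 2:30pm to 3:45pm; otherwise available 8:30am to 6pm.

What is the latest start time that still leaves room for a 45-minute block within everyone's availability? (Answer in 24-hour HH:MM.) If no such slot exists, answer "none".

17:15

Mina free within 08:30–18:00: 09:00–10:15, 13:45–14:30, 15:45–18:00.
Eitan ∩ Mina: 09:30–10:15, 15:45–18:00.
Windows ≥ 45 min: 09:30–10:15, 15:45–18:00.
Latest start in the last window 15:45–18:00 is 18:00 − 45 min = 17:15.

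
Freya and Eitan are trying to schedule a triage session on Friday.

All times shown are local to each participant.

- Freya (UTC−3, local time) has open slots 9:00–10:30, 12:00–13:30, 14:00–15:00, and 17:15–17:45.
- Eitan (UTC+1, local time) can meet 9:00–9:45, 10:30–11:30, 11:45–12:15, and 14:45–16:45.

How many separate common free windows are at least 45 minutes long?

1

Freya → UTC: 12:00–13:30, 15:00–16:30, 17:00–18:00, 20:15–20:45.
Eitan → UTC: 08:00–08:45, 09:30–10:30, 10:45–11:15, 13:45–15:45.
Freya ∩ Eitan: 15:00–15:45.
Windows ≥ 45 min: 15:00–15:45.
That's 1 window.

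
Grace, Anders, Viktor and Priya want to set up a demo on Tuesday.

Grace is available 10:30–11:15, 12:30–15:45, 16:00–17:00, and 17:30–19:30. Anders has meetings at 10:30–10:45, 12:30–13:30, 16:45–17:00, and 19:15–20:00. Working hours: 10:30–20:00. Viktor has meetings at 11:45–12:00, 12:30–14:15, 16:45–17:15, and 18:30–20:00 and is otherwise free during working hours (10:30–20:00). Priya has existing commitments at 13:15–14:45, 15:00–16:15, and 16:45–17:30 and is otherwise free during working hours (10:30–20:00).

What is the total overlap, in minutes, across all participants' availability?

Anders free within 10:30–20:00: 10:45–12:30, 13:30–16:45, 17:00–19:15.
Viktor free within 10:30–20:00: 10:30–11:45, 12:00–12:30, 14:15–16:45, 17:15–18:30.
Priya free within 10:30–20:00: 10:30–13:15, 14:45–15:00, 16:15–16:45, 17:30–20:00.
Grace ∩ Anders: 10:45–11:15, 13:30–15:45, 16:00–16:45, 17:30–19:15.
Grace ∩ Anders ∩ Viktor: 10:45–11:15, 14:15–15:45, 16:00–16:45, 17:30–18:30.
Grace ∩ Anders ∩ Viktor ∩ Priya: 10:45–11:15, 14:45–15:00, 16:15–16:45, 17:30–18:30.
Total common minutes: 30 + 15 + 30 + 60 = 135.

135 minutes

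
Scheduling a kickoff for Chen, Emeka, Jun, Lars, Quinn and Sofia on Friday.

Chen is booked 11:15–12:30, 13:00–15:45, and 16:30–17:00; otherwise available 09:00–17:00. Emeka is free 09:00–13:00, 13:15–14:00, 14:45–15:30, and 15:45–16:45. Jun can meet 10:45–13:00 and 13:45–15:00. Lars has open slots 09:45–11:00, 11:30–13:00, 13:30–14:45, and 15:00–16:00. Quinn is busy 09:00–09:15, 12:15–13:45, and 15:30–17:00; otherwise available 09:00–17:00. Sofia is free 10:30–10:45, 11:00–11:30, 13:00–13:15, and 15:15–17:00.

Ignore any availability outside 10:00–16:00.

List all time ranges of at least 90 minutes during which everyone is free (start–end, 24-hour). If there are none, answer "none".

none

Chen free within 09:00–17:00: 09:00–11:15, 12:30–13:00, 15:45–16:30.
Quinn free within 09:00–17:00: 09:15–12:15, 13:45–15:30.
Chen ∩ Emeka: 09:00–11:15, 12:30–13:00, 15:45–16:30.
Chen ∩ Emeka ∩ Jun: 10:45–11:15, 12:30–13:00.
Chen ∩ Emeka ∩ Jun ∩ Lars: 10:45–11:00, 12:30–13:00.
Chen ∩ Emeka ∩ Jun ∩ Lars ∩ Quinn: 10:45–11:00.
Chen ∩ Emeka ∩ Jun ∩ Lars ∩ Quinn ∩ Sofia: (none).
Restricted to 10:00–16:00: (none).
Windows ≥ 90 min: (none).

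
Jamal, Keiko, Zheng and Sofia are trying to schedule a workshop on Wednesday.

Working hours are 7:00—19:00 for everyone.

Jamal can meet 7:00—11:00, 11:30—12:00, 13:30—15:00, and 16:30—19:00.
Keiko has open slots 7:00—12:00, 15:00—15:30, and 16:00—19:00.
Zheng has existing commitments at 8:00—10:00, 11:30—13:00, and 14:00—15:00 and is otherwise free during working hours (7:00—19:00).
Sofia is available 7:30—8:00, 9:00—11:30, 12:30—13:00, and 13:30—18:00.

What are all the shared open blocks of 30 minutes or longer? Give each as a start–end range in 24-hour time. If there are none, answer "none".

Zheng free within 07:00–19:00: 07:00–08:00, 10:00–11:30, 13:00–14:00, 15:00–19:00.
Jamal ∩ Keiko: 07:00–11:00, 11:30–12:00, 16:30–19:00.
Jamal ∩ Keiko ∩ Zheng: 07:00–08:00, 10:00–11:00, 16:30–19:00.
Jamal ∩ Keiko ∩ Zheng ∩ Sofia: 07:30–08:00, 10:00–11:00, 16:30–18:00.
Windows ≥ 30 min: 07:30–08:00, 10:00–11:00, 16:30–18:00.

07:30–08:00, 10:00–11:00, 16:30–18:00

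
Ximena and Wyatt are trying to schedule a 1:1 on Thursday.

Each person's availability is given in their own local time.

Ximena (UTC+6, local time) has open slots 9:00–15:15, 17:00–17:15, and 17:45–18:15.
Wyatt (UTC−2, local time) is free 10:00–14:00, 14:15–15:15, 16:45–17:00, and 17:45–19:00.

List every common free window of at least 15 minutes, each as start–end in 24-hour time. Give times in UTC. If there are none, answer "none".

12:00–12:15

Ximena → UTC: 03:00–09:15, 11:00–11:15, 11:45–12:15.
Wyatt → UTC: 12:00–16:00, 16:15–17:15, 18:45–19:00, 19:45–21:00.
Ximena ∩ Wyatt: 12:00–12:15.
Windows ≥ 15 min: 12:00–12:15.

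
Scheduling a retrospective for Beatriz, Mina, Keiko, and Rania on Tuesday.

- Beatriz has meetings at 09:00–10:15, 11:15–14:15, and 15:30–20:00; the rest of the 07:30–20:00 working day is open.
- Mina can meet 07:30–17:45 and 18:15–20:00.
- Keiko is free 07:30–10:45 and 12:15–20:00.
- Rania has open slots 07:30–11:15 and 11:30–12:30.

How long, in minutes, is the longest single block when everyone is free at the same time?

90 minutes

Beatriz free within 07:30–20:00: 07:30–09:00, 10:15–11:15, 14:15–15:30.
Beatriz ∩ Mina: 07:30–09:00, 10:15–11:15, 14:15–15:30.
Beatriz ∩ Mina ∩ Keiko: 07:30–09:00, 10:15–10:45, 14:15–15:30.
Beatriz ∩ Mina ∩ Keiko ∩ Rania: 07:30–09:00, 10:15–10:45.
Common window lengths: 90, 30 min; longest is 90.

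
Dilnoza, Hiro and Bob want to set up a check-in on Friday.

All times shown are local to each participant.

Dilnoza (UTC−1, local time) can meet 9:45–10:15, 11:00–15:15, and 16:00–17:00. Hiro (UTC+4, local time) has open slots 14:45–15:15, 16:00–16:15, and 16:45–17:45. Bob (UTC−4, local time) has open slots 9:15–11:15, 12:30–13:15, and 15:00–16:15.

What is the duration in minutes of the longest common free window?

30 minutes

Dilnoza → UTC: 10:45–11:15, 12:00–16:15, 17:00–18:00.
Hiro → UTC: 10:45–11:15, 12:00–12:15, 12:45–13:45.
Bob → UTC: 13:15–15:15, 16:30–17:15, 19:00–20:15.
Dilnoza ∩ Hiro: 10:45–11:15, 12:00–12:15, 12:45–13:45.
Dilnoza ∩ Hiro ∩ Bob: 13:15–13:45.
Single common window of 30 minutes.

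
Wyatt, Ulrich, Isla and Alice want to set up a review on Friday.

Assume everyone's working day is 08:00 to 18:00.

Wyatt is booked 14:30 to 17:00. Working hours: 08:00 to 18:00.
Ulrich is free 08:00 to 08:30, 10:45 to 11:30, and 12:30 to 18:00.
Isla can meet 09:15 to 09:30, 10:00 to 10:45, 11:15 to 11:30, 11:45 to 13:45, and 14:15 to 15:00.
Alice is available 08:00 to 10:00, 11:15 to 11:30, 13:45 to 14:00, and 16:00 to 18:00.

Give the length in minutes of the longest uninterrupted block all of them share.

15 minutes

Wyatt free within 08:00–18:00: 08:00–14:30, 17:00–18:00.
Wyatt ∩ Ulrich: 08:00–08:30, 10:45–11:30, 12:30–14:30, 17:00–18:00.
Wyatt ∩ Ulrich ∩ Isla: 11:15–11:30, 12:30–13:45, 14:15–14:30.
Wyatt ∩ Ulrich ∩ Isla ∩ Alice: 11:15–11:30.
Single common window of 15 minutes.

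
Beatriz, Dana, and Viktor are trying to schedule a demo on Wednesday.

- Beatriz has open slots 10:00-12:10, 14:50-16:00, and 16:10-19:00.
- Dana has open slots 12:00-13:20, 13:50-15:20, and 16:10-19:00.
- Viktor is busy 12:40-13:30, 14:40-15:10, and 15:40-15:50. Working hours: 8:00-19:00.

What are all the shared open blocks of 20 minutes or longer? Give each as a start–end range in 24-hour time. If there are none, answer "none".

Viktor free within 08:00–19:00: 08:00–12:40, 13:30–14:40, 15:10–15:40, 15:50–19:00.
Beatriz ∩ Dana: 12:00–12:10, 14:50–15:20, 16:10–19:00.
Beatriz ∩ Dana ∩ Viktor: 12:00–12:10, 15:10–15:20, 16:10–19:00.
Windows ≥ 20 min: 16:10–19:00.

16:10–19:00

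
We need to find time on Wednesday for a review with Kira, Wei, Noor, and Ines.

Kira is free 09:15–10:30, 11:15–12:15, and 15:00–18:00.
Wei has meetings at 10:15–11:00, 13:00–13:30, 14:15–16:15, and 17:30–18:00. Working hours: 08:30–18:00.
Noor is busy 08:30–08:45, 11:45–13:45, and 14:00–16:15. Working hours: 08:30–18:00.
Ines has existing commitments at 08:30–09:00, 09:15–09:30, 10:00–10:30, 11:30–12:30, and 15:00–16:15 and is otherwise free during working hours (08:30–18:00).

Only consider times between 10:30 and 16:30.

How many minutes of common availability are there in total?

Wei free within 08:30–18:00: 08:30–10:15, 11:00–13:00, 13:30–14:15, 16:15–17:30.
Noor free within 08:30–18:00: 08:45–11:45, 13:45–14:00, 16:15–18:00.
Ines free within 08:30–18:00: 09:00–09:15, 09:30–10:00, 10:30–11:30, 12:30–15:00, 16:15–18:00.
Kira ∩ Wei: 09:15–10:15, 11:15–12:15, 16:15–17:30.
Kira ∩ Wei ∩ Noor: 09:15–10:15, 11:15–11:45, 16:15–17:30.
Kira ∩ Wei ∩ Noor ∩ Ines: 09:30–10:00, 11:15–11:30, 16:15–17:30.
Restricted to 10:30–16:30: 11:15–11:30, 16:15–16:30.
Total common minutes: 15 + 15 = 30.

30 minutes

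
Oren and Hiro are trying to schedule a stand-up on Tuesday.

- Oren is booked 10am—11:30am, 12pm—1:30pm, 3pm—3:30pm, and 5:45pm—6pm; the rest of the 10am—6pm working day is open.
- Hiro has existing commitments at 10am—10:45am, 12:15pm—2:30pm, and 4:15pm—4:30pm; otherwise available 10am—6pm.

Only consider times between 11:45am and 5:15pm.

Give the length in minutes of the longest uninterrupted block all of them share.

Oren free within 10:00–18:00: 11:30–12:00, 13:30–15:00, 15:30–17:45.
Hiro free within 10:00–18:00: 10:45–12:15, 14:30–16:15, 16:30–18:00.
Oren ∩ Hiro: 11:30–12:00, 14:30–15:00, 15:30–16:15, 16:30–17:45.
Restricted to 11:45–17:15: 11:45–12:00, 14:30–15:00, 15:30–16:15, 16:30–17:15.
Common window lengths: 15, 30, 45, 45 min; longest is 45.

45 minutes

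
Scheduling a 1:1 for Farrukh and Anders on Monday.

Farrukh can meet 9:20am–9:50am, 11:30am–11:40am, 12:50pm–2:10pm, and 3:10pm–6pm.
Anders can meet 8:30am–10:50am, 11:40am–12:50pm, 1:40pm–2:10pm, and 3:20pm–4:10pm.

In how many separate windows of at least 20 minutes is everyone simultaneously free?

Farrukh ∩ Anders: 09:20–09:50, 13:40–14:10, 15:20–16:10.
Windows ≥ 20 min: 09:20–09:50, 13:40–14:10, 15:20–16:10.
That's 3 windows.

3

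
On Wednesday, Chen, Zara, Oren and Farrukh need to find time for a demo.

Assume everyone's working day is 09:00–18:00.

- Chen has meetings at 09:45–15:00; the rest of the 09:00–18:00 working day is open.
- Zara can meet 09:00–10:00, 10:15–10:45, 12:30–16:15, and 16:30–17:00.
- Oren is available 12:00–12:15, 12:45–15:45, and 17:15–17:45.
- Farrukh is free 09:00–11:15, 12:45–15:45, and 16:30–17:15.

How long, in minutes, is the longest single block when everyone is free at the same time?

Chen free within 09:00–18:00: 09:00–09:45, 15:00–18:00.
Chen ∩ Zara: 09:00–09:45, 15:00–16:15, 16:30–17:00.
Chen ∩ Zara ∩ Oren: 15:00–15:45.
Chen ∩ Zara ∩ Oren ∩ Farrukh: 15:00–15:45.
Single common window of 45 minutes.

45 minutes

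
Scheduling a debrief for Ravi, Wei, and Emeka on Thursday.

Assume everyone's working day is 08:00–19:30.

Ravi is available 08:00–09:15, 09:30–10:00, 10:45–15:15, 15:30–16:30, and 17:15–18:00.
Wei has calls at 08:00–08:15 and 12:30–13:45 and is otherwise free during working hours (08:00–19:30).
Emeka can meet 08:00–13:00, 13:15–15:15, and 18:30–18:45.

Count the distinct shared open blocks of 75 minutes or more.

Wei free within 08:00–19:30: 08:15–12:30, 13:45–19:30.
Ravi ∩ Wei: 08:15–09:15, 09:30–10:00, 10:45–12:30, 13:45–15:15, 15:30–16:30, 17:15–18:00.
Ravi ∩ Wei ∩ Emeka: 08:15–09:15, 09:30–10:00, 10:45–12:30, 13:45–15:15.
Windows ≥ 75 min: 10:45–12:30, 13:45–15:15.
That's 2 windows.

2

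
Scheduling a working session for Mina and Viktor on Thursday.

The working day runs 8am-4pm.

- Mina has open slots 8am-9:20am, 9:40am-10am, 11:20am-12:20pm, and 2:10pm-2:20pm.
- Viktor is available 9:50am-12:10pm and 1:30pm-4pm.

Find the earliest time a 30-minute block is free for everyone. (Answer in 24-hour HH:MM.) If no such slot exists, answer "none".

Mina ∩ Viktor: 09:50–10:00, 11:20–12:10, 14:10–14:20.
Windows ≥ 30 min: 11:20–12:10.
Earliest such window starts at 11:20.

11:20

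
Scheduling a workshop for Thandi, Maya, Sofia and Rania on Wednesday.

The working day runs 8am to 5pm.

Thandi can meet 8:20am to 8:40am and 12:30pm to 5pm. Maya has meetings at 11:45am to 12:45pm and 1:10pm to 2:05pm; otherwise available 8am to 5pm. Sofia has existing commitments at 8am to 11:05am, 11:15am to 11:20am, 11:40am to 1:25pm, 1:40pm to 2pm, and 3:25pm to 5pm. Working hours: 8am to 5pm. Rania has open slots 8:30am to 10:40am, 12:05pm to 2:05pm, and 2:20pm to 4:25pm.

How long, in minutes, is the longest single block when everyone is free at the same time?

65 minutes

Maya free within 08:00–17:00: 08:00–11:45, 12:45–13:10, 14:05–17:00.
Sofia free within 08:00–17:00: 11:05–11:15, 11:20–11:40, 13:25–13:40, 14:00–15:25.
Thandi ∩ Maya: 08:20–08:40, 12:45–13:10, 14:05–17:00.
Thandi ∩ Maya ∩ Sofia: 14:05–15:25.
Thandi ∩ Maya ∩ Sofia ∩ Rania: 14:20–15:25.
Single common window of 65 minutes.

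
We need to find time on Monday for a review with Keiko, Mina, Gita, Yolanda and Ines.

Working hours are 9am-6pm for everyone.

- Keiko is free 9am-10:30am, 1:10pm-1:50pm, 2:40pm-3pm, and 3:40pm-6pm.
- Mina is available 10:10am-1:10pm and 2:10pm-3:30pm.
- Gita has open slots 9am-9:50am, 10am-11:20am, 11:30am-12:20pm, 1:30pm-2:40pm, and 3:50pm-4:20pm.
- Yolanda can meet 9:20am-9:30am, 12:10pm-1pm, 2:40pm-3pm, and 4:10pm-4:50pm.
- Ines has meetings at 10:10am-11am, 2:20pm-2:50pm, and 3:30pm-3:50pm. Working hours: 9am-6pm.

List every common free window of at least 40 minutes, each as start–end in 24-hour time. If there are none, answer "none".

Ines free within 09:00–18:00: 09:00–10:10, 11:00–14:20, 14:50–15:30, 15:50–18:00.
Keiko ∩ Mina: 10:10–10:30, 14:40–15:00.
Keiko ∩ Mina ∩ Gita: 10:10–10:30.
Keiko ∩ Mina ∩ Gita ∩ Yolanda: (none).
Keiko ∩ Mina ∩ Gita ∩ Yolanda ∩ Ines: (none).
Windows ≥ 40 min: (none).

none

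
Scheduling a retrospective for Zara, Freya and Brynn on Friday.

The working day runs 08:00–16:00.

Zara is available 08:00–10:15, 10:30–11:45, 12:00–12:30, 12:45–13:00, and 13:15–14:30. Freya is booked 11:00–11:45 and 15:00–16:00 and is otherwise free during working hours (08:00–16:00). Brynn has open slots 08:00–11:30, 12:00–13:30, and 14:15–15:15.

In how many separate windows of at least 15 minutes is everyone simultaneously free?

Freya free within 08:00–16:00: 08:00–11:00, 11:45–15:00.
Zara ∩ Freya: 08:00–10:15, 10:30–11:00, 12:00–12:30, 12:45–13:00, 13:15–14:30.
Zara ∩ Freya ∩ Brynn: 08:00–10:15, 10:30–11:00, 12:00–12:30, 12:45–13:00, 13:15–13:30, 14:15–14:30.
Windows ≥ 15 min: 08:00–10:15, 10:30–11:00, 12:00–12:30, 12:45–13:00, 13:15–13:30, 14:15–14:30.
That's 6 windows.

6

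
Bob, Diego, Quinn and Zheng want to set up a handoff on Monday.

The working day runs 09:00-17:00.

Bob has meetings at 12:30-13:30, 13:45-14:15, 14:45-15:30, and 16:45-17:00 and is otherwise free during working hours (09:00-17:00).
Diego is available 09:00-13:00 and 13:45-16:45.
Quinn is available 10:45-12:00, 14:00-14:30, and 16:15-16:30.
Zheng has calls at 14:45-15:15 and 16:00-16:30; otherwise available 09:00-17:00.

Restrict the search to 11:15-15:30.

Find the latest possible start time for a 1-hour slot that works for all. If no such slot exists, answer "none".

Bob free within 09:00–17:00: 09:00–12:30, 13:30–13:45, 14:15–14:45, 15:30–16:45.
Zheng free within 09:00–17:00: 09:00–14:45, 15:15–16:00, 16:30–17:00.
Bob ∩ Diego: 09:00–12:30, 14:15–14:45, 15:30–16:45.
Bob ∩ Diego ∩ Quinn: 10:45–12:00, 14:15–14:30, 16:15–16:30.
Bob ∩ Diego ∩ Quinn ∩ Zheng: 10:45–12:00, 14:15–14:30.
Restricted to 11:15–15:30: 11:15–12:00, 14:15–14:30.
Windows ≥ 60 min: (none).

none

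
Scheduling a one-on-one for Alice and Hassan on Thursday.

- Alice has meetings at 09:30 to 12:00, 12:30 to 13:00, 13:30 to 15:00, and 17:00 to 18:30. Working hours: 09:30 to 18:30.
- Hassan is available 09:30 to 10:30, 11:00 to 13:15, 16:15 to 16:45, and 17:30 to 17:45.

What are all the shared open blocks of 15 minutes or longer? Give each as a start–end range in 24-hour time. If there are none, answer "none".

12:00–12:30, 13:00–13:15, 16:15–16:45

Alice free within 09:30–18:30: 12:00–12:30, 13:00–13:30, 15:00–17:00.
Alice ∩ Hassan: 12:00–12:30, 13:00–13:15, 16:15–16:45.
Windows ≥ 15 min: 12:00–12:30, 13:00–13:15, 16:15–16:45.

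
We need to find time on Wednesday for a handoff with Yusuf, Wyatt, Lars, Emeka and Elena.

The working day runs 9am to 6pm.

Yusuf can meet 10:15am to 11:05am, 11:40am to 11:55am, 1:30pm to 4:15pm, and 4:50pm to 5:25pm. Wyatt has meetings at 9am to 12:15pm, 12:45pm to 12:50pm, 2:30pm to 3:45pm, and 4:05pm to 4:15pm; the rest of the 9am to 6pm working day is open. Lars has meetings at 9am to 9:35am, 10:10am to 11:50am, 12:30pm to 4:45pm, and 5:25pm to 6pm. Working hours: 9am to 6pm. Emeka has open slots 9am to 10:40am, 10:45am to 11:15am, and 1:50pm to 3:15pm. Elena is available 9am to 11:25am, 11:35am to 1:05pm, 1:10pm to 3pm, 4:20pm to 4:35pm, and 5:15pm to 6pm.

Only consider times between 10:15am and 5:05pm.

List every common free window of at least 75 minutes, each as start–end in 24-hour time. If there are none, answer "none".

Wyatt free within 09:00–18:00: 12:15–12:45, 12:50–14:30, 15:45–16:05, 16:15–18:00.
Lars free within 09:00–18:00: 09:35–10:10, 11:50–12:30, 16:45–17:25.
Yusuf ∩ Wyatt: 13:30–14:30, 15:45–16:05, 16:50–17:25.
Yusuf ∩ Wyatt ∩ Lars: 16:50–17:25.
Yusuf ∩ Wyatt ∩ Lars ∩ Emeka: (none).
Yusuf ∩ Wyatt ∩ Lars ∩ Emeka ∩ Elena: (none).
Restricted to 10:15–17:05: (none).
Windows ≥ 75 min: (none).

none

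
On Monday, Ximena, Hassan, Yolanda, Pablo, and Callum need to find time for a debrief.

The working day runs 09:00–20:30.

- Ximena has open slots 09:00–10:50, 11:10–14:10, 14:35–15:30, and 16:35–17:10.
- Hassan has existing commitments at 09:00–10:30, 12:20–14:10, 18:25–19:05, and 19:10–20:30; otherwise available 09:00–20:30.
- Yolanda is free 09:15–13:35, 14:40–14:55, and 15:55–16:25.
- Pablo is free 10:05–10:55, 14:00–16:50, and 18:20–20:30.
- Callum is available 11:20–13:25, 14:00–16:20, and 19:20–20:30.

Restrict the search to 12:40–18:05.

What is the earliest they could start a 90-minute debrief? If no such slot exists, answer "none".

none

Hassan free within 09:00–20:30: 10:30–12:20, 14:10–18:25, 19:05–19:10.
Ximena ∩ Hassan: 10:30–10:50, 11:10–12:20, 14:35–15:30, 16:35–17:10.
Ximena ∩ Hassan ∩ Yolanda: 10:30–10:50, 11:10–12:20, 14:40–14:55.
Ximena ∩ Hassan ∩ Yolanda ∩ Pablo: 10:30–10:50, 14:40–14:55.
Ximena ∩ Hassan ∩ Yolanda ∩ Pablo ∩ Callum: 14:40–14:55.
Restricted to 12:40–18:05: 14:40–14:55.
Windows ≥ 90 min: (none).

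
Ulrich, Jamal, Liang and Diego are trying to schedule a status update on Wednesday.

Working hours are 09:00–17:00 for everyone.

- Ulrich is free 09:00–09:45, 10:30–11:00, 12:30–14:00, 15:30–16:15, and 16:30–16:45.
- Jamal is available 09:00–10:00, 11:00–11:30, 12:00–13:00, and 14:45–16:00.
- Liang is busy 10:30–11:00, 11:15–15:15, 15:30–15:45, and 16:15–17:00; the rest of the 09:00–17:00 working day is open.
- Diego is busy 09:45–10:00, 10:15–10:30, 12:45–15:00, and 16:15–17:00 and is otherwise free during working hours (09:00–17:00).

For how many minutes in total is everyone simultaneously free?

Liang free within 09:00–17:00: 09:00–10:30, 11:00–11:15, 15:15–15:30, 15:45–16:15.
Diego free within 09:00–17:00: 09:00–09:45, 10:00–10:15, 10:30–12:45, 15:00–16:15.
Ulrich ∩ Jamal: 09:00–09:45, 12:30–13:00, 15:30–16:00.
Ulrich ∩ Jamal ∩ Liang: 09:00–09:45, 15:45–16:00.
Ulrich ∩ Jamal ∩ Liang ∩ Diego: 09:00–09:45, 15:45–16:00.
Total common minutes: 45 + 15 = 60.

60 minutes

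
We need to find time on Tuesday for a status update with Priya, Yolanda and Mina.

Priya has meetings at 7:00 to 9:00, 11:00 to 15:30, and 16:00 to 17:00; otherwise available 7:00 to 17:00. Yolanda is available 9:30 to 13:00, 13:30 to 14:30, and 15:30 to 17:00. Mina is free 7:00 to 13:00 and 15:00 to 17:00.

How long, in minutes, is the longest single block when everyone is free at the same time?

90 minutes

Priya free within 07:00–17:00: 09:00–11:00, 15:30–16:00.
Priya ∩ Yolanda: 09:30–11:00, 15:30–16:00.
Priya ∩ Yolanda ∩ Mina: 09:30–11:00, 15:30–16:00.
Common window lengths: 90, 30 min; longest is 90.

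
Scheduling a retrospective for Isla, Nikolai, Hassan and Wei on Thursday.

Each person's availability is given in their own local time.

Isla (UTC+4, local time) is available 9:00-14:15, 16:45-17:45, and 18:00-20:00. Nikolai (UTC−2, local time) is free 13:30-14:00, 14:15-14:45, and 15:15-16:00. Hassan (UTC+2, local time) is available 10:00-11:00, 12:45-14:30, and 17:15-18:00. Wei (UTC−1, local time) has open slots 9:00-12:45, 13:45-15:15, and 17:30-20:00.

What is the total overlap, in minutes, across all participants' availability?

30 minutes

Isla → UTC: 05:00–10:15, 12:45–13:45, 14:00–16:00.
Nikolai → UTC: 15:30–16:00, 16:15–16:45, 17:15–18:00.
Hassan → UTC: 08:00–09:00, 10:45–12:30, 15:15–16:00.
Wei → UTC: 10:00–13:45, 14:45–16:15, 18:30–21:00.
Isla ∩ Nikolai: 15:30–16:00.
Isla ∩ Nikolai ∩ Hassan: 15:30–16:00.
Isla ∩ Nikolai ∩ Hassan ∩ Wei: 15:30–16:00.
Total common minutes: 30.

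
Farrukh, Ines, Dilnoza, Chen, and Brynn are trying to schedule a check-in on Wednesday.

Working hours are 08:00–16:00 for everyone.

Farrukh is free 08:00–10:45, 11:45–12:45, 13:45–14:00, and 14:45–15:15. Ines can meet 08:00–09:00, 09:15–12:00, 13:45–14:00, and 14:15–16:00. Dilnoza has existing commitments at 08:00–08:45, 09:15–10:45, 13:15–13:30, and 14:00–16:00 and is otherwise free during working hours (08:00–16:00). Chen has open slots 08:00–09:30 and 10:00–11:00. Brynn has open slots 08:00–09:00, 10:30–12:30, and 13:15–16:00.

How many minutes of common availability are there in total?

Dilnoza free within 08:00–16:00: 08:45–09:15, 10:45–13:15, 13:30–14:00.
Farrukh ∩ Ines: 08:00–09:00, 09:15–10:45, 11:45–12:00, 13:45–14:00, 14:45–15:15.
Farrukh ∩ Ines ∩ Dilnoza: 08:45–09:00, 11:45–12:00, 13:45–14:00.
Farrukh ∩ Ines ∩ Dilnoza ∩ Chen: 08:45–09:00.
Farrukh ∩ Ines ∩ Dilnoza ∩ Chen ∩ Brynn: 08:45–09:00.
Total common minutes: 15.

15 minutes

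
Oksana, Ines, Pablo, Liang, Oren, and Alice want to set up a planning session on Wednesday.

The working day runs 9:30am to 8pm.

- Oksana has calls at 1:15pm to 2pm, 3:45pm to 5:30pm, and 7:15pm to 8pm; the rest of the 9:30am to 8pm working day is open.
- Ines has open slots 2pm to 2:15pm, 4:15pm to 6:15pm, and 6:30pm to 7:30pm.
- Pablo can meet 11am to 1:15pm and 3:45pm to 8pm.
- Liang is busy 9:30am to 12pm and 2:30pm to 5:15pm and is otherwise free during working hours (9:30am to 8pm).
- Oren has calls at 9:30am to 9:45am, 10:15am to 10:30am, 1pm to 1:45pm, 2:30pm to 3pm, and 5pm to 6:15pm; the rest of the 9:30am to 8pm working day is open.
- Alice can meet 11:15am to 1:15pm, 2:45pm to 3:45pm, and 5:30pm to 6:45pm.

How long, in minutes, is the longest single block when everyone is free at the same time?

15 minutes

Oksana free within 09:30–20:00: 09:30–13:15, 14:00–15:45, 17:30–19:15.
Liang free within 09:30–20:00: 12:00–14:30, 17:15–20:00.
Oren free within 09:30–20:00: 09:45–10:15, 10:30–13:00, 13:45–14:30, 15:00–17:00, 18:15–20:00.
Oksana ∩ Ines: 14:00–14:15, 17:30–18:15, 18:30–19:15.
Oksana ∩ Ines ∩ Pablo: 17:30–18:15, 18:30–19:15.
Oksana ∩ Ines ∩ Pablo ∩ Liang: 17:30–18:15, 18:30–19:15.
Oksana ∩ Ines ∩ Pablo ∩ Liang ∩ Oren: 18:30–19:15.
Oksana ∩ Ines ∩ Pablo ∩ Liang ∩ Oren ∩ Alice: 18:30–18:45.
Single common window of 15 minutes.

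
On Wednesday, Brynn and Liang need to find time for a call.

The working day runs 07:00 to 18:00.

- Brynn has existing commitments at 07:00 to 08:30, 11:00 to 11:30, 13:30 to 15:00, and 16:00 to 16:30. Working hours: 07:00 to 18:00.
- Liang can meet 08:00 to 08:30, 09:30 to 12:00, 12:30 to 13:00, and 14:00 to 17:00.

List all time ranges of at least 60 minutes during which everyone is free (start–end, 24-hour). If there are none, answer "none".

Brynn free within 07:00–18:00: 08:30–11:00, 11:30–13:30, 15:00–16:00, 16:30–18:00.
Brynn ∩ Liang: 09:30–11:00, 11:30–12:00, 12:30–13:00, 15:00–16:00, 16:30–17:00.
Windows ≥ 60 min: 09:30–11:00, 15:00–16:00.

09:30–11:00, 15:00–16:00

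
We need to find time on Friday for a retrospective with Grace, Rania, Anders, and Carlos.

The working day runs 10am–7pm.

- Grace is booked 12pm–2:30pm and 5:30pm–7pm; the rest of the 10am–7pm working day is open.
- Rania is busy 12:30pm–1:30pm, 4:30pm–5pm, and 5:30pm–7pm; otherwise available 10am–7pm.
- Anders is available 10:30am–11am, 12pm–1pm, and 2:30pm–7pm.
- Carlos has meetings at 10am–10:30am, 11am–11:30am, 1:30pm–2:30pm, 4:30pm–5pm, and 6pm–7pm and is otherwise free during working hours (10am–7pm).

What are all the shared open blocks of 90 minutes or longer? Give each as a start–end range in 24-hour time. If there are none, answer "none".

14:30–16:30

Grace free within 10:00–19:00: 10:00–12:00, 14:30–17:30.
Rania free within 10:00–19:00: 10:00–12:30, 13:30–16:30, 17:00–17:30.
Carlos free within 10:00–19:00: 10:30–11:00, 11:30–13:30, 14:30–16:30, 17:00–18:00.
Grace ∩ Rania: 10:00–12:00, 14:30–16:30, 17:00–17:30.
Grace ∩ Rania ∩ Anders: 10:30–11:00, 14:30–16:30, 17:00–17:30.
Grace ∩ Rania ∩ Anders ∩ Carlos: 10:30–11:00, 14:30–16:30, 17:00–17:30.
Windows ≥ 90 min: 14:30–16:30.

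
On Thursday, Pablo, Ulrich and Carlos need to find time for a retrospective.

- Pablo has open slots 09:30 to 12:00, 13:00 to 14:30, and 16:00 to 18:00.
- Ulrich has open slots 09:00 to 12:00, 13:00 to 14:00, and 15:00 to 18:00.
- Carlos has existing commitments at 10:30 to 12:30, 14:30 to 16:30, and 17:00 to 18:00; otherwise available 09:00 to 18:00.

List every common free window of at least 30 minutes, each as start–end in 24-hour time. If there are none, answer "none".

09:30–10:30, 13:00–14:00, 16:30–17:00

Carlos free within 09:00–18:00: 09:00–10:30, 12:30–14:30, 16:30–17:00.
Pablo ∩ Ulrich: 09:30–12:00, 13:00–14:00, 16:00–18:00.
Pablo ∩ Ulrich ∩ Carlos: 09:30–10:30, 13:00–14:00, 16:30–17:00.
Windows ≥ 30 min: 09:30–10:30, 13:00–14:00, 16:30–17:00.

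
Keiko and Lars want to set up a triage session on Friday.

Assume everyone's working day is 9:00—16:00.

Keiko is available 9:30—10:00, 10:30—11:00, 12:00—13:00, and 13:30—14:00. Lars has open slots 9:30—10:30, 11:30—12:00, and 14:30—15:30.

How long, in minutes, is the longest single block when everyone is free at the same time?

Keiko ∩ Lars: 09:30–10:00.
Single common window of 30 minutes.

30 minutes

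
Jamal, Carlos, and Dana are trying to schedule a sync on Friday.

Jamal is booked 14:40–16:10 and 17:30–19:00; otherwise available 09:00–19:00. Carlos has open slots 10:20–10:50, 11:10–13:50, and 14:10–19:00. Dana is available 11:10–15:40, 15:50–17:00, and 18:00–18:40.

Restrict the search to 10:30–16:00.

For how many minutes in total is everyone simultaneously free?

Jamal free within 09:00–19:00: 09:00–14:40, 16:10–17:30.
Jamal ∩ Carlos: 10:20–10:50, 11:10–13:50, 14:10–14:40, 16:10–17:30.
Jamal ∩ Carlos ∩ Dana: 11:10–13:50, 14:10–14:40, 16:10–17:00.
Restricted to 10:30–16:00: 11:10–13:50, 14:10–14:40.
Total common minutes: 160 + 30 = 190.

190 minutes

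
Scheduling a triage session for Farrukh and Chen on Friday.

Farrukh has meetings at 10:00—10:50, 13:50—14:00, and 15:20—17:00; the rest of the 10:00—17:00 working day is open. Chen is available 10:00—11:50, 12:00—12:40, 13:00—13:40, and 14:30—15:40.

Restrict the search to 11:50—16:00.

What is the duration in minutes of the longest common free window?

Farrukh free within 10:00–17:00: 10:50–13:50, 14:00–15:20.
Farrukh ∩ Chen: 10:50–11:50, 12:00–12:40, 13:00–13:40, 14:30–15:20.
Restricted to 11:50–16:00: 12:00–12:40, 13:00–13:40, 14:30–15:20.
Common window lengths: 40, 40, 50 min; longest is 50.

50 minutes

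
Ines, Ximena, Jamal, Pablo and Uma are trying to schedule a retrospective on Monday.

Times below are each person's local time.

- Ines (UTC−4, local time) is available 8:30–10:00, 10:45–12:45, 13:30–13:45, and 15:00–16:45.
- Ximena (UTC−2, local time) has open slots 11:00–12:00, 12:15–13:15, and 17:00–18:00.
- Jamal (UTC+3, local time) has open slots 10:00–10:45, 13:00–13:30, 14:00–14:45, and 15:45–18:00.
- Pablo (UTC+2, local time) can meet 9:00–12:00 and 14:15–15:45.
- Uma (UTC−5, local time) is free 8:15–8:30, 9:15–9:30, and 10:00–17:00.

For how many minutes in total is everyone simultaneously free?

Ines → UTC: 12:30–14:00, 14:45–16:45, 17:30–17:45, 19:00–20:45.
Ximena → UTC: 13:00–14:00, 14:15–15:15, 19:00–20:00.
Jamal → UTC: 07:00–07:45, 10:00–10:30, 11:00–11:45, 12:45–15:00.
Pablo → UTC: 07:00–10:00, 12:15–13:45.
Uma → UTC: 13:15–13:30, 14:15–14:30, 15:00–22:00.
Ines ∩ Ximena: 13:00–14:00, 14:45–15:15, 19:00–20:00.
Ines ∩ Ximena ∩ Jamal: 13:00–14:00, 14:45–15:00.
Ines ∩ Ximena ∩ Jamal ∩ Pablo: 13:00–13:45.
Ines ∩ Ximena ∩ Jamal ∩ Pablo ∩ Uma: 13:15–13:30.
Total common minutes: 15.

15 minutes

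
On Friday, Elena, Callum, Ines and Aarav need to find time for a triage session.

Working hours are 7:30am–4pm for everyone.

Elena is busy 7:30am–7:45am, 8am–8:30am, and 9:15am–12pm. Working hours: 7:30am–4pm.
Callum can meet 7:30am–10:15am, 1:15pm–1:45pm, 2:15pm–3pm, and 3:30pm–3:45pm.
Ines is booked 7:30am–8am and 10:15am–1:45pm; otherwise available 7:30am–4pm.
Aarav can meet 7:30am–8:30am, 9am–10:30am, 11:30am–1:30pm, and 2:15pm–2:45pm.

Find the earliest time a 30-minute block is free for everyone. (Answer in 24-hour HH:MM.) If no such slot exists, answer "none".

Elena free within 07:30–16:00: 07:45–08:00, 08:30–09:15, 12:00–16:00.
Ines free within 07:30–16:00: 08:00–10:15, 13:45–16:00.
Elena ∩ Callum: 07:45–08:00, 08:30–09:15, 13:15–13:45, 14:15–15:00, 15:30–15:45.
Elena ∩ Callum ∩ Ines: 08:30–09:15, 14:15–15:00, 15:30–15:45.
Elena ∩ Callum ∩ Ines ∩ Aarav: 09:00–09:15, 14:15–14:45.
Windows ≥ 30 min: 14:15–14:45.
Earliest such window starts at 14:15.

14:15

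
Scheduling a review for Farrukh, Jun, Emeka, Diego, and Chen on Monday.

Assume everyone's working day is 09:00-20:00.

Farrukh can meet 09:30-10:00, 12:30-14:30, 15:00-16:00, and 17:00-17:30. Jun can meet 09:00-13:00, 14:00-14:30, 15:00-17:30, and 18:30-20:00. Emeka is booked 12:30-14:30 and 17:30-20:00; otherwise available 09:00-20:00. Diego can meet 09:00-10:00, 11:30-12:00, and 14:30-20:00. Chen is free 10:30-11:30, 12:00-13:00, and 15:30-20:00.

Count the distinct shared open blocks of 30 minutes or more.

2

Emeka free within 09:00–20:00: 09:00–12:30, 14:30–17:30.
Farrukh ∩ Jun: 09:30–10:00, 12:30–13:00, 14:00–14:30, 15:00–16:00, 17:00–17:30.
Farrukh ∩ Jun ∩ Emeka: 09:30–10:00, 15:00–16:00, 17:00–17:30.
Farrukh ∩ Jun ∩ Emeka ∩ Diego: 09:30–10:00, 15:00–16:00, 17:00–17:30.
Farrukh ∩ Jun ∩ Emeka ∩ Diego ∩ Chen: 15:30–16:00, 17:00–17:30.
Windows ≥ 30 min: 15:30–16:00, 17:00–17:30.
That's 2 windows.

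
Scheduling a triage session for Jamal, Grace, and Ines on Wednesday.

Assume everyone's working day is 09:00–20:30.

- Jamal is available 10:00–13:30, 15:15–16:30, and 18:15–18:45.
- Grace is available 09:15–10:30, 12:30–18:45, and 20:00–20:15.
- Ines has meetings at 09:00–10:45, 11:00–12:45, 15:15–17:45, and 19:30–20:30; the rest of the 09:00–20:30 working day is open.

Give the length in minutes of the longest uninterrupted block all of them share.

45 minutes

Ines free within 09:00–20:30: 10:45–11:00, 12:45–15:15, 17:45–19:30.
Jamal ∩ Grace: 10:00–10:30, 12:30–13:30, 15:15–16:30, 18:15–18:45.
Jamal ∩ Grace ∩ Ines: 12:45–13:30, 18:15–18:45.
Common window lengths: 45, 30 min; longest is 45.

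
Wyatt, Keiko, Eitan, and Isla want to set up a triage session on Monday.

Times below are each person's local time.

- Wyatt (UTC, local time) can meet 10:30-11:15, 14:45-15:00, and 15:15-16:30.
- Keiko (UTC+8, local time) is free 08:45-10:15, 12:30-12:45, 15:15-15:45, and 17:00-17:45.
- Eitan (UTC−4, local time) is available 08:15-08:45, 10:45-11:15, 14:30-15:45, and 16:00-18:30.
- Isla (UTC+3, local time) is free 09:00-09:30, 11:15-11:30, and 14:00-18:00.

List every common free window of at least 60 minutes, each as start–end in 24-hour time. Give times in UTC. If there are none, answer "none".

none

Wyatt → UTC: 10:30–11:15, 14:45–15:00, 15:15–16:30.
Keiko → UTC: 00:45–02:15, 04:30–04:45, 07:15–07:45, 09:00–09:45.
Eitan → UTC: 12:15–12:45, 14:45–15:15, 18:30–19:45, 20:00–22:30.
Isla → UTC: 06:00–06:30, 08:15–08:30, 11:00–15:00.
Wyatt ∩ Keiko: (none).
Wyatt ∩ Keiko ∩ Eitan: (none).
Wyatt ∩ Keiko ∩ Eitan ∩ Isla: (none).
Windows ≥ 60 min: (none).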